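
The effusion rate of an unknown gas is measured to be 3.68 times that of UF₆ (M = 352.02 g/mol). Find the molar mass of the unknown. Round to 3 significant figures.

26.0 g/mol

Since effusion rate ∝ 1/√M, rate_X/rate_UF₆ = √(M_UF₆/M_X).
3.68 = √(352.02/M_X)
M_X = 352.02 / 3.68² = 352.02 / 13.54 = 26.0 g/mol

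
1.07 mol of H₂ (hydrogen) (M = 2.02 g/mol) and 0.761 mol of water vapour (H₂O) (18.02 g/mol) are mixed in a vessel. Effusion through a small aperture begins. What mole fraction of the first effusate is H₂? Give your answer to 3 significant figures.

0.808

The effusion rate of species i is ∝ p_i/√M_i ∝ n_i/√M_i.
So x_H₂ in the escaping gas = (n_H₂/√M_H₂) / Σ(n_i/√M_i)
= (1.07/√2.02) / (1.07/√2.02 + 0.761/√18.02) = 0.7528/(0.7528 + 0.1793) = 0.808.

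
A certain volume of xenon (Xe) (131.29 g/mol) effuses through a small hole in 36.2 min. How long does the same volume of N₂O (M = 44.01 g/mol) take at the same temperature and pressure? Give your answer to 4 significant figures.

20.96 min

By Graham's law, t_N₂O/t_Xe = √(M_N₂O/M_Xe) = √(44.01/131.29) = √0.3352 = 0.5790.
So the time for N₂O is 36.2 × 0.5790 = 20.96 min.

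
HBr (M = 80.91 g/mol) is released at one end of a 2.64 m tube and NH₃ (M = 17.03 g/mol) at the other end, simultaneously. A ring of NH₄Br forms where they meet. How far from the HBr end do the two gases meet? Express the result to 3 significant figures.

0.830 m

In equal time, each gas travels a distance ∝ its rate ∝ 1/√M, so d_HBr/d_NH₃ = √(M_NH₃/M_HBr) = √(17.03/80.91) = 0.4588.
With d_HBr + d_NH₃ = 2.64 m, d_NH₃ = 2.64/(1 + 0.4588) = 1.810 m.
d_HBr = 2.64 − 1.810 = 0.830 m.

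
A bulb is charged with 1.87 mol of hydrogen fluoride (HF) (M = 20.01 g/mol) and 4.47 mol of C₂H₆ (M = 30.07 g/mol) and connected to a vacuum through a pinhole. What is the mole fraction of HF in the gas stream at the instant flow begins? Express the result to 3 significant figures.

0.339

The effusion rate of species i is ∝ p_i/√M_i ∝ n_i/√M_i.
x_HF(eff) = (n_HF/√M_HF) / (n_HF/√M_HF + n_C₂H₆/√M_C₂H₆)
= (1.87/√20.01) / (1.87/√20.01 + 4.47/√30.07) = 0.4180/(0.4180 + 0.8152) = 0.339.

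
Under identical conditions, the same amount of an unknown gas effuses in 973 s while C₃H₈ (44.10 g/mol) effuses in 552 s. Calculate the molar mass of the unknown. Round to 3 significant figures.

Since effusion rate ∝ 1/√M, t_X/t_C₃H₈ = √(M_X/M_C₃H₈).
973/552 = 1.763 = √(M_X/44.10)
M_X = 44.10 × 1.763² = 44.10 × 3.107 = 137 g/mol

137 g/mol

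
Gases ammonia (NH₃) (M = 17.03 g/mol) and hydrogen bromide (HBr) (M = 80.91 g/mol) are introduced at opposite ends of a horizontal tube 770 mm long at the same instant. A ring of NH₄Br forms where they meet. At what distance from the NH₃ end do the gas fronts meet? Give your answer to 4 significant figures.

527.8 mm

The fronts meet when d_NH₃ + d_HBr = L with d_NH₃/d_HBr = √(M_HBr/M_NH₃) (Graham's law). Here √(M_HBr/M_NH₃) = √(80.91/17.03) = 2.180.
With d_NH₃ + d_HBr = 770 mm, d_HBr = 770/(1 + 2.180) = 242.2 mm.
d_NH₃ = 770 − 242.2 = 527.8 mm.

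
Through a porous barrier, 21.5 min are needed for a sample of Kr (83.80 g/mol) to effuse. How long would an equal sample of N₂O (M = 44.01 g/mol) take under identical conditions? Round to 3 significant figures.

15.6 min

Since effusion rate ∝ 1/√M, t_N₂O/t_Kr = √(M_N₂O/M_Kr) = √(44.01/83.80) = √0.5252 = 0.7247.
So the time for N₂O is 21.5 × 0.7247 = 15.6 min.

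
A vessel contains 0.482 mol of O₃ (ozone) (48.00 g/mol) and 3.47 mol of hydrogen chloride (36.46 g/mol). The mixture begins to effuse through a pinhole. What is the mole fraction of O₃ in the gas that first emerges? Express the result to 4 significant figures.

0.1080

The effusion rate of species i is ∝ p_i/√M_i ∝ n_i/√M_i.
x_O₃(eff) = (n_O₃/√M_O₃) / (n_O₃/√M_O₃ + n_HCl/√M_HCl)
= (0.482/√48.00) / (0.482/√48.00 + 3.47/√36.46) = 0.06957/(0.06957 + 0.5747) = 0.1080.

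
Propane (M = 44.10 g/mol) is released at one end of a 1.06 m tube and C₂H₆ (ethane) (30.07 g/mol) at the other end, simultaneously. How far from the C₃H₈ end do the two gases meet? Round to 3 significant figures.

0.479 m

The fronts meet when d_C₃H₈ + d_C₂H₆ = L with d_C₃H₈/d_C₂H₆ = √(M_C₂H₆/M_C₃H₈) (Graham's law). Here √(M_C₂H₆/M_C₃H₈) = √(30.07/44.10) = 0.8257.
With d_C₃H₈ + d_C₂H₆ = 1.06 m, d_C₂H₆ = 1.06/(1 + 0.8257) = 0.5806 m.
d_C₃H₈ = 1.06 − 0.5806 = 0.479 m.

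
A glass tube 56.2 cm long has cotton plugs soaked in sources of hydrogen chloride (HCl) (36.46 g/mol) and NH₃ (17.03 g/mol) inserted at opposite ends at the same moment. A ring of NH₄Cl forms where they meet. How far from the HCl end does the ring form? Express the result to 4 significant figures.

22.82 cm

The fronts meet when d_HCl + d_NH₃ = L with d_HCl/d_NH₃ = √(M_NH₃/M_HCl) (Graham's law). Here √(M_NH₃/M_HCl) = √(17.03/36.46) = 0.6834.
With d_HCl + d_NH₃ = 56.2 cm, d_NH₃ = 56.2/(1 + 0.6834) = 33.38 cm.
d_HCl = 56.2 − 33.38 = 22.82 cm.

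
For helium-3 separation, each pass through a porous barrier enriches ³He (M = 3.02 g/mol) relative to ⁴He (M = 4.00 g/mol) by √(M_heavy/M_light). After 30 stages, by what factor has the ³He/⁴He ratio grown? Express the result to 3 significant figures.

Overall factor = α^30 with α = √(4.00/3.02), i.e. (4.00/3.02)^(30/2).
= 1.32450^15 = 67.7.

67.7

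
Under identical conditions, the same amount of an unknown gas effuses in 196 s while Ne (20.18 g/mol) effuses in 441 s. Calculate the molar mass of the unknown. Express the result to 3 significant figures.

Since effusion rate ∝ 1/√M, t_X/t_Ne = √(M_X/M_Ne).
196/441 = 0.4444 = √(M_X/20.18)
M_X = 20.18 × 0.4444² = 20.18 × 0.1975 = 3.99 g/mol

3.99 g/mol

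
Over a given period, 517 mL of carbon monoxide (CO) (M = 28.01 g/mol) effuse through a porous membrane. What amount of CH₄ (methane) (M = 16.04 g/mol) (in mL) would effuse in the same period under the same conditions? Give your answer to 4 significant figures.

683.2 mL

By Graham's law, rate_CH₄/rate_CO = √(M_CO/M_CH₄) = √(28.01/16.04) = √1.746 = 1.321.
So the volume for CH₄ is 517 × 1.321 = 683.2 mL.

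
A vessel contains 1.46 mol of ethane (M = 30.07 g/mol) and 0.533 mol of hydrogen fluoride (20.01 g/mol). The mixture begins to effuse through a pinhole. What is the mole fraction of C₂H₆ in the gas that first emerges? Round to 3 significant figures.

0.691

Each component's effusion rate ∝ (its partial pressure)·(1/√M) ∝ n_i/√M_i.
So x_C₂H₆ in the escaping gas = (n_C₂H₆/√M_C₂H₆) / Σ(n_i/√M_i)
= (1.46/√30.07) / (1.46/√30.07 + 0.533/√20.01) = 0.2662/(0.2662 + 0.1192) = 0.691.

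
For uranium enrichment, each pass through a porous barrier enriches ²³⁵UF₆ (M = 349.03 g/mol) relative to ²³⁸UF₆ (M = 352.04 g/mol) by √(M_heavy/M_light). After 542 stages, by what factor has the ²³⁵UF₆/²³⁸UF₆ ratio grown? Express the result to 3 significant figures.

Overall factor = α^542 with α = √(352.04/349.03), i.e. (352.04/349.03)^(542/2).
= 1.00862^271 = 10.2.

10.2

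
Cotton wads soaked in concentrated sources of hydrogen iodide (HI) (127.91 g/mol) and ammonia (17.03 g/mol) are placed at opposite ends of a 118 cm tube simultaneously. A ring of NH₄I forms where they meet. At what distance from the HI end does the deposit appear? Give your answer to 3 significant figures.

31.5 cm

The fronts meet when d_HI + d_NH₃ = L with d_HI/d_NH₃ = √(M_NH₃/M_HI) (Graham's law). Here √(M_NH₃/M_HI) = √(17.03/127.91) = 0.3649.
With d_HI + d_NH₃ = 118 cm, d_NH₃ = 118/(1 + 0.3649) = 86.45 cm.
d_HI = 118 − 86.45 = 31.5 cm.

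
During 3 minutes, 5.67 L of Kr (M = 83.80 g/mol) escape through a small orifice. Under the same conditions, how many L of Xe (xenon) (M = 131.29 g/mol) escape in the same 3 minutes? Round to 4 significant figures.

Since effusion rate ∝ 1/√M, rate_Xe/rate_Kr = √(M_Kr/M_Xe) = √(83.80/131.29) = √0.6383 = 0.7989.
So the volume for Xe is 5.67 × 0.7989 = 4.530 L.

4.530 L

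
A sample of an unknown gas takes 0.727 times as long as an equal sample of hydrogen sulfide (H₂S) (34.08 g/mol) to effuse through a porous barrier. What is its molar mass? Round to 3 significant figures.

Since effusion rate ∝ 1/√M, t_X/t_H₂S = √(M_X/M_H₂S).
0.727 = √(M_X/34.08)
M_X = 34.08 × 0.727² = 34.08 × 0.5285 = 18.0 g/mol

18.0 g/mol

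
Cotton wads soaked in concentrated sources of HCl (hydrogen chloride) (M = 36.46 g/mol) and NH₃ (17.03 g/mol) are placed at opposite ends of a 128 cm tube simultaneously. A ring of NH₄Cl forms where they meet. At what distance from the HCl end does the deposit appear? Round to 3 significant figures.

52.0 cm

In equal time, each gas travels a distance ∝ its rate ∝ 1/√M, so d_HCl/d_NH₃ = √(M_NH₃/M_HCl) = √(17.03/36.46) = 0.6834.
With d_HCl + d_NH₃ = 128 cm, d_NH₃ = 128/(1 + 0.6834) = 76.03 cm.
d_HCl = 128 − 76.03 = 52.0 cm.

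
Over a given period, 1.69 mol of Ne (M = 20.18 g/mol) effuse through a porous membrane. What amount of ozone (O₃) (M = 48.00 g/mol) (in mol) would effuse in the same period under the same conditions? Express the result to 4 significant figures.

Using Graham's law: rate_O₃/rate_Ne = √(M_Ne/M_O₃) = √(20.18/48.00) = √0.4204 = 0.6484.
So the amount for O₃ is 1.69 × 0.6484 = 1.096 mol.

1.096 mol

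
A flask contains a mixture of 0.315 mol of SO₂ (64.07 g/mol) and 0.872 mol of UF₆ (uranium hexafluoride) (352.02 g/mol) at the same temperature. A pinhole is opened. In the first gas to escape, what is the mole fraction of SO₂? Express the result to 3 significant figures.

0.459

The effusion rate of species i is ∝ p_i/√M_i ∝ n_i/√M_i.
x_SO₂(eff) = (n_SO₂/√M_SO₂) / (n_SO₂/√M_SO₂ + n_UF₆/√M_UF₆)
= (0.315/√64.07) / (0.315/√64.07 + 0.872/√352.02) = 0.03935/(0.03935 + 0.04648) = 0.459.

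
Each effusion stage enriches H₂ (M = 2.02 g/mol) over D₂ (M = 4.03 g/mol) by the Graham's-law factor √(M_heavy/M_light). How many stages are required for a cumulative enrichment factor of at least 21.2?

9

Per stage α = (4.03/2.02)^(1/2) = 1.99505^0.5, giving ln α = 0.3453.
Need α^N ≥ 21.2 ⇒ N ≥ ln(21.2) / ln α = 3.054 / 0.3453 = 8.84.
Minimum whole number of stages: N = 9.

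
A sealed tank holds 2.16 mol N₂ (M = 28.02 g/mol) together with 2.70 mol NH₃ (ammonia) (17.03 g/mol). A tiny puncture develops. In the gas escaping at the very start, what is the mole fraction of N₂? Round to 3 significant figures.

0.384

The effusion rate of species i is ∝ p_i/√M_i ∝ n_i/√M_i.
So x_N₂ in the escaping gas = (n_N₂/√M_N₂) / Σ(n_i/√M_i)
= (2.16/√28.02) / (2.16/√28.02 + 2.70/√17.03) = 0.4081/(0.4081 + 0.6543) = 0.384.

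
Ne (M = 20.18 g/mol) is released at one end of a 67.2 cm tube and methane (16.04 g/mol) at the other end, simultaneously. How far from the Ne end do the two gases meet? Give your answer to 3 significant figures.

31.7 cm

Graham's law gives d_Ne/d_CH₄ = rate_Ne/rate_CH₄ = √(M_CH₄/M_Ne) = √(16.04/20.18) = 0.8915.
With d_Ne + d_CH₄ = 67.2 cm, d_CH₄ = 67.2/(1 + 0.8915) = 35.53 cm.
d_Ne = 67.2 − 35.53 = 31.7 cm.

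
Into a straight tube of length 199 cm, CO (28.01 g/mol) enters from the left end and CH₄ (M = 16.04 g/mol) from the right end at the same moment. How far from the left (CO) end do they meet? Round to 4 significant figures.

85.72 cm

The fronts meet when d_CO + d_CH₄ = L with d_CO/d_CH₄ = √(M_CH₄/M_CO) (Graham's law). Here √(M_CH₄/M_CO) = √(16.04/28.01) = 0.7567.
With d_CO + d_CH₄ = 199 cm, d_CH₄ = 199/(1 + 0.7567) = 113.3 cm.
d_CO = 199 − 113.3 = 85.72 cm.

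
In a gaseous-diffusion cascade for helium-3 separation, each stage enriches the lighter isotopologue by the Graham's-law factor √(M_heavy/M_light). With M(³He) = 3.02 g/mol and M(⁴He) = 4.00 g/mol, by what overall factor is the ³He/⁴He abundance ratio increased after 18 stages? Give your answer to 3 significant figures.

12.5

Each stage multiplies the ratio by α = √(4.00/3.02), so after 18 stages the overall factor is α^18 = (4.00/3.02)^(18/2).
= 1.32450^9 = 12.5.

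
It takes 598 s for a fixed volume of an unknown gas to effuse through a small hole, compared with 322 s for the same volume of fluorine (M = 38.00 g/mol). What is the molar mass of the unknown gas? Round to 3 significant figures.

Using Graham's law: t_X/t_F₂ = √(M_X/M_F₂).
598/322 = 1.857 = √(M_X/38.00)
M_X = 38.00 × 1.857² = 38.00 × 3.449 = 131 g/mol

131 g/mol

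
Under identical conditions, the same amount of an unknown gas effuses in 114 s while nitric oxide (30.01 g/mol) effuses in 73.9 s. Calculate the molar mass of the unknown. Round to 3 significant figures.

By Graham's law, t_X/t_NO = √(M_X/M_NO).
114/73.9 = 1.543 = √(M_X/30.01)
M_X = 30.01 × 1.543² = 30.01 × 2.380 = 71.4 g/mol

71.4 g/mol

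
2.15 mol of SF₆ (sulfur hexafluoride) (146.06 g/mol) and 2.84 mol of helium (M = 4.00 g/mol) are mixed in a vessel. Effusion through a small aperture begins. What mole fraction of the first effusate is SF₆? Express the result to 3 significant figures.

0.111

The effusion rate of species i is ∝ p_i/√M_i ∝ n_i/√M_i.
So x_SF₆ in the escaping gas = (n_SF₆/√M_SF₆) / Σ(n_i/√M_i)
= (2.15/√146.06) / (2.15/√146.06 + 2.84/√4.00) = 0.1779/(0.1779 + 1.420) = 0.111.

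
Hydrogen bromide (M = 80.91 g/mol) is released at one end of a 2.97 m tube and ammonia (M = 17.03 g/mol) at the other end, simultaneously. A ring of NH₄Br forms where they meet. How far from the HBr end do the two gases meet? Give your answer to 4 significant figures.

0.9341 m

Graham's law gives d_HBr/d_NH₃ = rate_HBr/rate_NH₃ = √(M_NH₃/M_HBr) = √(17.03/80.91) = 0.4588.
With d_HBr + d_NH₃ = 2.97 m, d_NH₃ = 2.97/(1 + 0.4588) = 2.036 m.
d_HBr = 2.97 − 2.036 = 0.9341 m.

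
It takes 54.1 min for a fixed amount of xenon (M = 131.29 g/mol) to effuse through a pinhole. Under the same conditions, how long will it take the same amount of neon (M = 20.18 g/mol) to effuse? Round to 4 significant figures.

21.21 min

Since effusion rate ∝ 1/√M, t_Ne/t_Xe = √(M_Ne/M_Xe) = √(20.18/131.29) = √0.1537 = 0.3921.
So the time for Ne is 54.1 × 0.3921 = 21.21 min.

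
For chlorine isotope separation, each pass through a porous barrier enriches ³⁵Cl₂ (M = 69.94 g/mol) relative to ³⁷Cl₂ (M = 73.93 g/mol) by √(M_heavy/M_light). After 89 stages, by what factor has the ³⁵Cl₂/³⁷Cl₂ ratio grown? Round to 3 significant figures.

11.8

The single-stage factor is √(M_heavy/M_light), so 89 stages give [√(73.93/69.94)]^89 = (73.93/69.94)^(89/2).
= 1.05705^(89/2) = 11.8.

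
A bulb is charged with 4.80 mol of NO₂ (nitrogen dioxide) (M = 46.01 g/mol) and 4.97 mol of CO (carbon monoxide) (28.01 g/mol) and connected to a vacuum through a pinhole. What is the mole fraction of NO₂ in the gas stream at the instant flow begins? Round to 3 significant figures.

The effusion rate of species i is ∝ p_i/√M_i ∝ n_i/√M_i.
x_NO₂(eff) = (n_NO₂/√M_NO₂) / (n_NO₂/√M_NO₂ + n_CO/√M_CO)
= (4.80/√46.01) / (4.80/√46.01 + 4.97/√28.01) = 0.7076/(0.7076 + 0.9391) = 0.430.

0.430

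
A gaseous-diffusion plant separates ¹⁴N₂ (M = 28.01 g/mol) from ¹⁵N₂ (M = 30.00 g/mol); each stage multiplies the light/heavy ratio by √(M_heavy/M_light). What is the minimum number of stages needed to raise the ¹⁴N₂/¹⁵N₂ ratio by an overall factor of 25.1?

94

Per stage α = (30.00/28.01)^(1/2) = 1.07105^0.5, giving ln α = 0.03432.
Need α^N ≥ 25.1 ⇒ N ≥ ln(25.1) / ln α = 3.223 / 0.03432 = 93.91.
So at least 94 stages are needed.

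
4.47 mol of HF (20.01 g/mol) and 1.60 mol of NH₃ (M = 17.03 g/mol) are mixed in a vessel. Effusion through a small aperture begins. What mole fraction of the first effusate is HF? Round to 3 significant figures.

The effusion rate of species i is ∝ p_i/√M_i ∝ n_i/√M_i.
Mole fraction of HF in the effusate = (n_HF/√M_HF) / (n_HF/√M_HF + n_NH₃/√M_NH₃)
= (4.47/√20.01) / (4.47/√20.01 + 1.60/√17.03) = 0.9993/(0.9993 + 0.3877) = 0.720.

0.720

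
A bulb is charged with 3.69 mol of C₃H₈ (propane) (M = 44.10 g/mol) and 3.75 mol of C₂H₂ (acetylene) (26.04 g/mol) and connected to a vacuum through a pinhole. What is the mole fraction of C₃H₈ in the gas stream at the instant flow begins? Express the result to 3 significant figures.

0.431

The effusion rate of species i is ∝ p_i/√M_i ∝ n_i/√M_i.
x_C₃H₈(eff) = (n_C₃H₈/√M_C₃H₈) / (n_C₃H₈/√M_C₃H₈ + n_C₂H₂/√M_C₂H₂)
= (3.69/√44.10) / (3.69/√44.10 + 3.75/√26.04) = 0.5557/(0.5557 + 0.7349) = 0.431.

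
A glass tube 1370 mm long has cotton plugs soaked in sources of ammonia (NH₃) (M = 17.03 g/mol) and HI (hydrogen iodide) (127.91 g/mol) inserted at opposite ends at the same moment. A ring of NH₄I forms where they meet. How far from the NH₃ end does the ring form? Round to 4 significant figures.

Distances travelled in equal time are proportional to diffusion rates, so d_NH₃/d_HI = √(M_HI/M_NH₃) = √(127.91/17.03) = 2.741.
With d_NH₃ + d_HI = 1370 mm, d_HI = 1370/(1 + 2.741) = 366.3 mm.
d_NH₃ = 1370 − 366.3 = 1004 mm.

1004 mm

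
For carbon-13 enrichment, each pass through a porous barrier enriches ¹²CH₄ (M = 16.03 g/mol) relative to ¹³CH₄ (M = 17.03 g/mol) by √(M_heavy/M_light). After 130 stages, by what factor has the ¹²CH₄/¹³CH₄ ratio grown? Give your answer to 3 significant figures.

After 130 stages the ratio has grown by (√(17.03/16.03))^130 = (17.03/16.03)^(130/2).
= 1.06238^65 = 51.1.

51.1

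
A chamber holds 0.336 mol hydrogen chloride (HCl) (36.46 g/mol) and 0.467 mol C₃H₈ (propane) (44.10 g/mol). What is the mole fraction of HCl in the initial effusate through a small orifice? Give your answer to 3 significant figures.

0.442

The effusion rate of species i is ∝ p_i/√M_i ∝ n_i/√M_i.
So x_HCl in the escaping gas = (n_HCl/√M_HCl) / Σ(n_i/√M_i)
= (0.336/√36.46) / (0.336/√36.46 + 0.467/√44.10) = 0.05565/(0.05565 + 0.07032) = 0.442.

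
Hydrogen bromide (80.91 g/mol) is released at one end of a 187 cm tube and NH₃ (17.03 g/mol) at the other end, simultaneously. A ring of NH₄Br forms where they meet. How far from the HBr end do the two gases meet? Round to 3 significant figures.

58.8 cm

In equal time, each gas travels a distance ∝ its rate ∝ 1/√M, so d_HBr/d_NH₃ = √(M_NH₃/M_HBr) = √(17.03/80.91) = 0.4588.
With d_HBr + d_NH₃ = 187 cm, d_NH₃ = 187/(1 + 0.4588) = 128.2 cm.
d_HBr = 187 − 128.2 = 58.8 cm.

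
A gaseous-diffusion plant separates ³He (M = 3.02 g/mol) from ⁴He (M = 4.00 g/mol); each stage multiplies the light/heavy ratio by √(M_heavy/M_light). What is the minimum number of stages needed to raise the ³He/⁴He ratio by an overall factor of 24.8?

23

With α = √(4.00/3.02) per stage, ln α = ½ ln(1.32450) = 0.1405.
Need α^N ≥ 24.8 ⇒ N ≥ ln(24.8) / ln α = 3.211 / 0.1405 = 22.85.
So at least 23 stages are needed.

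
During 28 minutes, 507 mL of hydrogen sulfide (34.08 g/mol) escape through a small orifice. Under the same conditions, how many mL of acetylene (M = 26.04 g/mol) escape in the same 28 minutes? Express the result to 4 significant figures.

580.0 mL

Graham's law gives rate_C₂H₂/rate_H₂S = √(M_H₂S/M_C₂H₂) = √(34.08/26.04) = √1.309 = 1.144.
So the volume for C₂H₂ is 507 × 1.144 = 580.0 mL.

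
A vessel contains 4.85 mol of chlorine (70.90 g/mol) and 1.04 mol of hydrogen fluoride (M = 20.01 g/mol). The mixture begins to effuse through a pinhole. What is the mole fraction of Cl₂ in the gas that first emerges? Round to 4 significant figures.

0.7124

Effusion rate of each component ∝ n_i/√M_i (partial pressure × 1/√M).
Mole fraction of Cl₂ in the effusate = (n_Cl₂/√M_Cl₂) / (n_Cl₂/√M_Cl₂ + n_HF/√M_HF)
= (4.85/√70.90) / (4.85/√70.90 + 1.04/√20.01) = 0.5760/(0.5760 + 0.2325) = 0.7124.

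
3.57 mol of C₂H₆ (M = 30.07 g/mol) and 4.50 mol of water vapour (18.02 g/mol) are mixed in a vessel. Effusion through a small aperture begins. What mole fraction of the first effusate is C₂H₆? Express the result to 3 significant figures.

0.380

Effusion rate of each component ∝ n_i/√M_i (partial pressure × 1/√M).
So x_C₂H₆ in the escaping gas = (n_C₂H₆/√M_C₂H₆) / Σ(n_i/√M_i)
= (3.57/√30.07) / (3.57/√30.07 + 4.50/√18.02) = 0.6510/(0.6510 + 1.060) = 0.380.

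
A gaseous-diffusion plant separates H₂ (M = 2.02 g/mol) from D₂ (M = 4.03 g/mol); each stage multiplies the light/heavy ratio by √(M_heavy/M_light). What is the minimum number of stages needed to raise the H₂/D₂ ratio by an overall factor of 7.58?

6

Per stage α = (4.03/2.02)^(1/2) = 1.99505^0.5, giving ln α = 0.3453.
Need α^N ≥ 7.58 ⇒ N ≥ ln(7.58) / ln α = 2.026 / 0.3453 = 5.87.
Rounding up, N = 6 stages.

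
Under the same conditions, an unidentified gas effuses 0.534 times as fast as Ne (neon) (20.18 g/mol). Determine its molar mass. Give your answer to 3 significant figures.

Since effusion rate ∝ 1/√M, rate_X/rate_Ne = √(M_Ne/M_X).
0.534 = √(20.18/M_X)
M_X = 20.18 / 0.534² = 20.18 / 0.2852 = 70.8 g/mol

70.8 g/mol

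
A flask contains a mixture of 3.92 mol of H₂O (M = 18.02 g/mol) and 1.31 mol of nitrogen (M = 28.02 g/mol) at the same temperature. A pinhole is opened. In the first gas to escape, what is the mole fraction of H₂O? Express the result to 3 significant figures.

0.789

The effusion rate of species i is ∝ p_i/√M_i ∝ n_i/√M_i.
x_H₂O(eff) = (n_H₂O/√M_H₂O) / (n_H₂O/√M_H₂O + n_N₂/√M_N₂)
= (3.92/√18.02) / (3.92/√18.02 + 1.31/√28.02) = 0.9234/(0.9234 + 0.2475) = 0.789.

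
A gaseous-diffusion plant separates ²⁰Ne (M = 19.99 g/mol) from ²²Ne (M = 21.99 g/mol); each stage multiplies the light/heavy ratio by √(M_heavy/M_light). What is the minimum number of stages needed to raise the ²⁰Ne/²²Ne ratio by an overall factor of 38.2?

77

With α = √(21.99/19.99) per stage, ln α = ½ ln(1.10005) = 0.04768.
Need α^N ≥ 38.2 ⇒ N ≥ ln(38.2) / ln α = 3.643 / 0.04768 = 76.41.
Rounding up, N = 77 stages.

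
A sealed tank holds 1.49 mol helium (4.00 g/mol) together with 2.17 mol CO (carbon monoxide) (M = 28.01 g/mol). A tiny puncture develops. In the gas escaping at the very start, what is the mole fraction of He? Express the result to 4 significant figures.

Each component's effusion rate ∝ (its partial pressure)·(1/√M) ∝ n_i/√M_i.
So x_He in the escaping gas = (n_He/√M_He) / Σ(n_i/√M_i)
= (1.49/√4.00) / (1.49/√4.00 + 2.17/√28.01) = 0.7450/(0.7450 + 0.4100) = 0.6450.

0.6450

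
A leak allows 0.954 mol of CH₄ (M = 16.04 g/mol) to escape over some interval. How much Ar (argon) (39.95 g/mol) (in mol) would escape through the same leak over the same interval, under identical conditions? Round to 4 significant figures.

Graham's law gives rate_Ar/rate_CH₄ = √(M_CH₄/M_Ar) = √(16.04/39.95) = √0.4015 = 0.6336.
So the amount for Ar is 0.954 × 0.6336 = 0.6045 mol.

0.6045 mol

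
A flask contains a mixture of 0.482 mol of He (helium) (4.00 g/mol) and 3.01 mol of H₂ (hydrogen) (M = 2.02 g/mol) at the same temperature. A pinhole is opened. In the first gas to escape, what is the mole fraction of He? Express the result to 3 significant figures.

0.102

Effusion rate of each component ∝ n_i/√M_i (partial pressure × 1/√M).
So x_He in the escaping gas = (n_He/√M_He) / Σ(n_i/√M_i)
= (0.482/√4.00) / (0.482/√4.00 + 3.01/√2.02) = 0.2410/(0.2410 + 2.118) = 0.102.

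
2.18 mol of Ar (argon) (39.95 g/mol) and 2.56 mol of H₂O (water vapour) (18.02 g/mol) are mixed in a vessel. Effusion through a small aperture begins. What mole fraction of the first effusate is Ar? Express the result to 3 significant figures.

Each component's effusion rate ∝ (its partial pressure)·(1/√M) ∝ n_i/√M_i.
Mole fraction of Ar in the effusate = (n_Ar/√M_Ar) / (n_Ar/√M_Ar + n_H₂O/√M_H₂O)
= (2.18/√39.95) / (2.18/√39.95 + 2.56/√18.02) = 0.3449/(0.3449 + 0.6031) = 0.364.

0.364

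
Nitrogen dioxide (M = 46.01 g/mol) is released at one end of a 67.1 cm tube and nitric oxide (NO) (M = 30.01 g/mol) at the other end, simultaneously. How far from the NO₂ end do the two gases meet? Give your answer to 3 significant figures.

30.0 cm

Distances travelled in equal time are proportional to diffusion rates, so d_NO₂/d_NO = √(M_NO/M_NO₂) = √(30.01/46.01) = 0.8076.
With d_NO₂ + d_NO = 67.1 cm, d_NO = 67.1/(1 + 0.8076) = 37.12 cm.
d_NO₂ = 67.1 − 37.12 = 30.0 cm.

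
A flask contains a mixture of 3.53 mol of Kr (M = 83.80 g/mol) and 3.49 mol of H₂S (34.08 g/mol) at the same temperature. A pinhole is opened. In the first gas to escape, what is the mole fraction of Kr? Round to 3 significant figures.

0.392

Each component's effusion rate ∝ (its partial pressure)·(1/√M) ∝ n_i/√M_i.
x_Kr(eff) = (n_Kr/√M_Kr) / (n_Kr/√M_Kr + n_H₂S/√M_H₂S)
= (3.53/√83.80) / (3.53/√83.80 + 3.49/√34.08) = 0.3856/(0.3856 + 0.5978) = 0.392.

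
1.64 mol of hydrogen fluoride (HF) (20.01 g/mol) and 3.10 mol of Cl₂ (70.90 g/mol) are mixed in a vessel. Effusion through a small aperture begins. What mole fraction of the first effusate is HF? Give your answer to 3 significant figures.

Rate_i ∝ x_i/√M_i (Graham's law weighted by mole fraction), so the effusate composition follows n_i/√M_i.
x_HF(eff) = (n_HF/√M_HF) / (n_HF/√M_HF + n_Cl₂/√M_Cl₂)
= (1.64/√20.01) / (1.64/√20.01 + 3.10/√70.90) = 0.3666/(0.3666 + 0.3682) = 0.499.

0.499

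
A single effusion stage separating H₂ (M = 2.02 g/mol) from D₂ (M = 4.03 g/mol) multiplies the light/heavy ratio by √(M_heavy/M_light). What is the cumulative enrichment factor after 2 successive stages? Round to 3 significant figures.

2.00

The single-stage factor is √(M_heavy/M_light), so 2 stages give [√(4.03/2.02)]^2 = (4.03/2.02)^(2/2).
= 1.99505^1 = 2.00.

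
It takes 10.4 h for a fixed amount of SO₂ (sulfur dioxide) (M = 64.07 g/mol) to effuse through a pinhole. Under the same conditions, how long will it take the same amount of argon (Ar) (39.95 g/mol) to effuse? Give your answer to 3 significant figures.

Since effusion rate ∝ 1/√M, t_Ar/t_SO₂ = √(M_Ar/M_SO₂) = √(39.95/64.07) = √0.6235 = 0.7896.
So the time for Ar is 10.4 × 0.7896 = 8.21 h.

8.21 h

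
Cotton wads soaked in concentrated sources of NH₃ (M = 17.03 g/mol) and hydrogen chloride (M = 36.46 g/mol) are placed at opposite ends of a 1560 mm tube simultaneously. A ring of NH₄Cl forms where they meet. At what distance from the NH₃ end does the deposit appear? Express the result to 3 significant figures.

Distances travelled in equal time are proportional to diffusion rates, so d_NH₃/d_HCl = √(M_HCl/M_NH₃) = √(36.46/17.03) = 1.463.
With d_NH₃ + d_HCl = 1560 mm, d_HCl = 1560/(1 + 1.463) = 633.3 mm.
d_NH₃ = 1560 − 633.3 = 927 mm.

927 mm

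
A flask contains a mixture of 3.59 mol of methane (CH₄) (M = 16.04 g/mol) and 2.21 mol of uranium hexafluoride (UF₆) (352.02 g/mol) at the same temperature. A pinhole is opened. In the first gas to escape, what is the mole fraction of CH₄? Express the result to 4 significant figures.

0.8839

Each component's effusion rate ∝ (its partial pressure)·(1/√M) ∝ n_i/√M_i.
x_CH₄(eff) = (n_CH₄/√M_CH₄) / (n_CH₄/√M_CH₄ + n_UF₆/√M_UF₆)
= (3.59/√16.04) / (3.59/√16.04 + 2.21/√352.02) = 0.8964/(0.8964 + 0.1178) = 0.8839.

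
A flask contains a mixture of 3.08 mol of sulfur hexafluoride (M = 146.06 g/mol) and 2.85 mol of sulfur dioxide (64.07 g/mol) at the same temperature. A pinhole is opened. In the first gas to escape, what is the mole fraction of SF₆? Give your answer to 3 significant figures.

0.417

Rate_i ∝ x_i/√M_i (Graham's law weighted by mole fraction), so the effusate composition follows n_i/√M_i.
Mole fraction of SF₆ in the effusate = (n_SF₆/√M_SF₆) / (n_SF₆/√M_SF₆ + n_SO₂/√M_SO₂)
= (3.08/√146.06) / (3.08/√146.06 + 2.85/√64.07) = 0.2549/(0.2549 + 0.3561) = 0.417.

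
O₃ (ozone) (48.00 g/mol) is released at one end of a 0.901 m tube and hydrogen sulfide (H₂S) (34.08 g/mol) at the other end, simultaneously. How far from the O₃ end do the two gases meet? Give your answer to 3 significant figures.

The fronts meet when d_O₃ + d_H₂S = L with d_O₃/d_H₂S = √(M_H₂S/M_O₃) (Graham's law). Here √(M_H₂S/M_O₃) = √(34.08/48.00) = 0.8426.
With d_O₃ + d_H₂S = 0.901 m, d_H₂S = 0.901/(1 + 0.8426) = 0.4890 m.
d_O₃ = 0.901 − 0.4890 = 0.412 m.

0.412 m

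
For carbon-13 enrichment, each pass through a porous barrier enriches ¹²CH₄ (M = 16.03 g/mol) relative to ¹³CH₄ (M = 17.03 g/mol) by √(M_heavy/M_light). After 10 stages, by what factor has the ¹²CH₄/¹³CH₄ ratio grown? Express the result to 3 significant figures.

1.35

Overall factor = α^10 with α = √(17.03/16.03), i.e. (17.03/16.03)^(10/2).
= 1.06238^5 = 1.35.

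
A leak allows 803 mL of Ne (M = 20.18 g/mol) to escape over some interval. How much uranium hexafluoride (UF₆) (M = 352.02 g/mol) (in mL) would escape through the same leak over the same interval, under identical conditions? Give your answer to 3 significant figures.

192 mL

Graham's law gives rate_UF₆/rate_Ne = √(M_Ne/M_UF₆) = √(20.18/352.02) = √0.05733 = 0.2394.
So the volume for UF₆ is 803 × 0.2394 = 192 mL.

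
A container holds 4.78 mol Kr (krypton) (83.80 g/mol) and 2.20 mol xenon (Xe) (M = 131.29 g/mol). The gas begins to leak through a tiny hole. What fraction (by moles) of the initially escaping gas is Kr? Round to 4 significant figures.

0.7312

The effusion rate of species i is ∝ p_i/√M_i ∝ n_i/√M_i.
Mole fraction of Kr in the effusate = (n_Kr/√M_Kr) / (n_Kr/√M_Kr + n_Xe/√M_Xe)
= (4.78/√83.80) / (4.78/√83.80 + 2.20/√131.29) = 0.5222/(0.5222 + 0.1920) = 0.7312.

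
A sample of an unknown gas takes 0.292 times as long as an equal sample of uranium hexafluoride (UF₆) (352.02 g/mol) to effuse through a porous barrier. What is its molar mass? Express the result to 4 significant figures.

Since effusion rate ∝ 1/√M, t_X/t_UF₆ = √(M_X/M_UF₆).
0.292 = √(M_X/352.02)
M_X = 352.02 × 0.292² = 352.02 × 0.08526 = 30.01 g/mol

30.01 g/mol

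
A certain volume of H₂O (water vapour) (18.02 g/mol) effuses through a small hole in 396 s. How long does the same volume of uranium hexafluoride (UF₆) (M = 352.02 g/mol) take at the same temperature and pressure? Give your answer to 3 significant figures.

1750 s

By Graham's law, t_UF₆/t_H₂O = √(M_UF₆/M_H₂O) = √(352.02/18.02) = √19.53 = 4.420.
So the time for UF₆ is 396 × 4.420 = 1750 s.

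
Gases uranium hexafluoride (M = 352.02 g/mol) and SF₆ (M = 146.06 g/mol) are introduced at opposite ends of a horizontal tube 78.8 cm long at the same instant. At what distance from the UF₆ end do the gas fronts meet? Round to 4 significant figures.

The fronts meet when d_UF₆ + d_SF₆ = L with d_UF₆/d_SF₆ = √(M_SF₆/M_UF₆) (Graham's law). Here √(M_SF₆/M_UF₆) = √(146.06/352.02) = 0.6441.
With d_UF₆ + d_SF₆ = 78.8 cm, d_SF₆ = 78.8/(1 + 0.6441) = 47.93 cm.
d_UF₆ = 78.8 − 47.93 = 30.87 cm.

30.87 cm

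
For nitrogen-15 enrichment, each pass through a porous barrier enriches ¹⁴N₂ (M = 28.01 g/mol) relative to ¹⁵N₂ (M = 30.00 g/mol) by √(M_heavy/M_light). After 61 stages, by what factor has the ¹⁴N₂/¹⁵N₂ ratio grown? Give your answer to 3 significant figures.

8.11

Overall factor = α^61 with α = √(30.00/28.01), i.e. (30.00/28.01)^(61/2).
= 1.07105^(61/2) = 8.11.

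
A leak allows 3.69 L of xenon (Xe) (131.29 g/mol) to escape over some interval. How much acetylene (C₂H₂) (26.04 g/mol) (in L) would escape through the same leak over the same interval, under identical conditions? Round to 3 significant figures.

From Graham's law, rate_C₂H₂/rate_Xe = √(M_Xe/M_C₂H₂) = √(131.29/26.04) = √5.042 = 2.245.
So the volume for C₂H₂ is 3.69 × 2.245 = 8.29 L.

8.29 L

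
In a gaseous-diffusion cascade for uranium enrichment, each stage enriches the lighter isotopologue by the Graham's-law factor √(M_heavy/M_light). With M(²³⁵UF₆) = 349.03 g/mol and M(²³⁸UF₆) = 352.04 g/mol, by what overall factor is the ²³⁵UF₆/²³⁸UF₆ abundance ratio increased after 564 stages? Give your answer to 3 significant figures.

11.3

Each stage multiplies the ratio by α = √(352.04/349.03), so after 564 stages the overall factor is α^564 = (352.04/349.03)^(564/2).
= 1.00862^282 = 11.3.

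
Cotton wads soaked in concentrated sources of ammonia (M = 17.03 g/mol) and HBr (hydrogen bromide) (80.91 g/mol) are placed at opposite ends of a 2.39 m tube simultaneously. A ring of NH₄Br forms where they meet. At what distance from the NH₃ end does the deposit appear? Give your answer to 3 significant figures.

In equal time, each gas travels a distance ∝ its rate ∝ 1/√M, so d_NH₃/d_HBr = √(M_HBr/M_NH₃) = √(80.91/17.03) = 2.180.
With d_NH₃ + d_HBr = 2.39 m, d_HBr = 2.39/(1 + 2.180) = 0.7516 m.
d_NH₃ = 2.39 − 0.7516 = 1.64 m.

1.64 m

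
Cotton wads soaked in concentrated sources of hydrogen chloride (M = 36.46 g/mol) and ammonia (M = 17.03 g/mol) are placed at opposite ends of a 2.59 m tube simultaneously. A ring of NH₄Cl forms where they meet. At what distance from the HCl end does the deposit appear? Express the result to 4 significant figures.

1.051 m

Graham's law gives d_HCl/d_NH₃ = rate_HCl/rate_NH₃ = √(M_NH₃/M_HCl) = √(17.03/36.46) = 0.6834.
With d_HCl + d_NH₃ = 2.59 m, d_NH₃ = 2.59/(1 + 0.6834) = 1.539 m.
d_HCl = 2.59 − 1.539 = 1.051 m.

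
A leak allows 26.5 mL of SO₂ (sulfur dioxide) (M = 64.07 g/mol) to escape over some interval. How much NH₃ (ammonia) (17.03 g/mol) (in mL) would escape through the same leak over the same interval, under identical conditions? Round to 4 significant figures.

Using Graham's law: rate_NH₃/rate_SO₂ = √(M_SO₂/M_NH₃) = √(64.07/17.03) = √3.762 = 1.940.
So the volume for NH₃ is 26.5 × 1.940 = 51.40 mL.

51.40 mL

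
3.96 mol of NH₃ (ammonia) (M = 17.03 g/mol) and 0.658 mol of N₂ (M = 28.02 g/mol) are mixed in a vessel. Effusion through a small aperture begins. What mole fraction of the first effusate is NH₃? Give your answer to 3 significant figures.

The effusion rate of species i is ∝ p_i/√M_i ∝ n_i/√M_i.
So x_NH₃ in the escaping gas = (n_NH₃/√M_NH₃) / Σ(n_i/√M_i)
= (3.96/√17.03) / (3.96/√17.03 + 0.658/√28.02) = 0.9596/(0.9596 + 0.1243) = 0.885.

0.885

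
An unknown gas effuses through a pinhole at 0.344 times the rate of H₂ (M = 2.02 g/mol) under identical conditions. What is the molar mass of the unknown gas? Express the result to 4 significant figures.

Using Graham's law: rate_X/rate_H₂ = √(M_H₂/M_X).
0.344 = √(2.02/M_X)
M_X = 2.02 / 0.344² = 2.02 / 0.1183 = 17.07 g/mol

17.07 g/mol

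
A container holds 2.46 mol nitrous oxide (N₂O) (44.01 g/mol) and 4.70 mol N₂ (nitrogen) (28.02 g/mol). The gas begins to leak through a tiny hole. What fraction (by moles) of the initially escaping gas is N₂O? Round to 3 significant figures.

Effusion rate of each component ∝ n_i/√M_i (partial pressure × 1/√M).
x_N₂O(eff) = (n_N₂O/√M_N₂O) / (n_N₂O/√M_N₂O + n_N₂/√M_N₂)
= (2.46/√44.01) / (2.46/√44.01 + 4.70/√28.02) = 0.3708/(0.3708 + 0.8879) = 0.295.

0.295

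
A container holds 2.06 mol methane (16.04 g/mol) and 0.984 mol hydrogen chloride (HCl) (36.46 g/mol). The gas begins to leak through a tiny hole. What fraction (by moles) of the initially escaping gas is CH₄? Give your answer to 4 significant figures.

The effusion rate of species i is ∝ p_i/√M_i ∝ n_i/√M_i.
x_CH₄(eff) = (n_CH₄/√M_CH₄) / (n_CH₄/√M_CH₄ + n_HCl/√M_HCl)
= (2.06/√16.04) / (2.06/√16.04 + 0.984/√36.46) = 0.5144/(0.5144 + 0.1630) = 0.7594.

0.7594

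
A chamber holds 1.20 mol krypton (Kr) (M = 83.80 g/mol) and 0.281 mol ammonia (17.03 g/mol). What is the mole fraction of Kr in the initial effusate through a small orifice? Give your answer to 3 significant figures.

Each component's effusion rate ∝ (its partial pressure)·(1/√M) ∝ n_i/√M_i.
x_Kr(eff) = (n_Kr/√M_Kr) / (n_Kr/√M_Kr + n_NH₃/√M_NH₃)
= (1.20/√83.80) / (1.20/√83.80 + 0.281/√17.03) = 0.1311/(0.1311 + 0.06809) = 0.658.

0.658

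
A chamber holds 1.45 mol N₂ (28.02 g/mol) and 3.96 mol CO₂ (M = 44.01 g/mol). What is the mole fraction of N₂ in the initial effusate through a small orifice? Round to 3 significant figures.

Rate_i ∝ x_i/√M_i (Graham's law weighted by mole fraction), so the effusate composition follows n_i/√M_i.
So x_N₂ in the escaping gas = (n_N₂/√M_N₂) / Σ(n_i/√M_i)
= (1.45/√28.02) / (1.45/√28.02 + 3.96/√44.01) = 0.2739/(0.2739 + 0.5969) = 0.315.

0.315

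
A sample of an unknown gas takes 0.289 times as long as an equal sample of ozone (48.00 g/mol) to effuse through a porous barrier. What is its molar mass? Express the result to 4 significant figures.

Using Graham's law: t_X/t_O₃ = √(M_X/M_O₃).
0.289 = √(M_X/48.00)
M_X = 48.00 × 0.289² = 48.00 × 0.08352 = 4.009 g/mol

4.009 g/mol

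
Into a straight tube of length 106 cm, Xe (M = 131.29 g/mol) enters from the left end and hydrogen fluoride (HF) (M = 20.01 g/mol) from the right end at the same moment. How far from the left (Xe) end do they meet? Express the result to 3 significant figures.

Graham's law gives d_Xe/d_HF = rate_Xe/rate_HF = √(M_HF/M_Xe) = √(20.01/131.29) = 0.3904.
With d_Xe + d_HF = 106 cm, d_HF = 106/(1 + 0.3904) = 76.24 cm.
d_Xe = 106 − 76.24 = 29.8 cm.

29.8 cm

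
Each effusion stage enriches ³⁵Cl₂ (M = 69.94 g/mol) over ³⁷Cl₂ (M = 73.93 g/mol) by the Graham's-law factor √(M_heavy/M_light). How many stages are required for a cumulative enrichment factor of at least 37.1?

Per stage α = (73.93/69.94)^(1/2) = 1.05705^0.5, giving ln α = 0.02774.
Need α^N ≥ 37.1 ⇒ N ≥ ln(37.1) / ln α = 3.614 / 0.02774 = 130.27.
Minimum whole number of stages: N = 131.

131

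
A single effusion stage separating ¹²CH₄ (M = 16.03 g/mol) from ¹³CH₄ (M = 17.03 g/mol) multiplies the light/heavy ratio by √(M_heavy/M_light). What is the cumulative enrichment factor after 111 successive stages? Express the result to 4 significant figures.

28.75

Overall factor = α^111 with α = √(17.03/16.03), i.e. (17.03/16.03)^(111/2).
= 1.06238^(111/2) = 28.75.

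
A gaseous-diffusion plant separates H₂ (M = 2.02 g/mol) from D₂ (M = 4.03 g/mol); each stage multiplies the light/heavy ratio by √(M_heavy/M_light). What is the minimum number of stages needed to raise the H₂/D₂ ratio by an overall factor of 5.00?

5

Single-stage factor α = √(4.03/2.02), so ln α = ½ ln(1.99505) = 0.3453.
Need α^N ≥ 5.00 ⇒ N ≥ ln(5.00) / ln α = 1.609 / 0.3453 = 4.66.
Rounding up, N = 5 stages.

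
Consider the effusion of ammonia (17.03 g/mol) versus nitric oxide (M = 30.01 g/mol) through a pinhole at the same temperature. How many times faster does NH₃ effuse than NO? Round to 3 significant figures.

1.33

From Graham's law, rate_NH₃/rate_NO = √(M_NO/M_NH₃) = √(30.01/17.03) = √1.762 = 1.33.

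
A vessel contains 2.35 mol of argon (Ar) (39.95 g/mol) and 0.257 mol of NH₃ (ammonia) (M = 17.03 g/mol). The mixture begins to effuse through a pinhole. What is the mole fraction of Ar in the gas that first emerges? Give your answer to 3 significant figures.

Effusion rate of each component ∝ n_i/√M_i (partial pressure × 1/√M).
So x_Ar in the escaping gas = (n_Ar/√M_Ar) / Σ(n_i/√M_i)
= (2.35/√39.95) / (2.35/√39.95 + 0.257/√17.03) = 0.3718/(0.3718 + 0.06228) = 0.857.

0.857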